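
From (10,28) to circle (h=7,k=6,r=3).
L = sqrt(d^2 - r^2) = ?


d = sqrt((10-7)^2 + (28-6)^2) = sqrt(9+484) = 22.2036
L = sqrt(493.0000 - 9) = sqrt(484.0000) = 22.0000

22.0000


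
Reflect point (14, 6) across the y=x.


Reflection rule for y=x: (y, x)
(14, 6) -> (6, 14)

(6, 14)


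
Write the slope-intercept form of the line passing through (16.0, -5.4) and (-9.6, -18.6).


m = (-13.2)/(-25.6) = 0.5156
b = y1 - m*x1 = -5.4 - (-13.2*16.0)/(-25.6) = -5.4 - 8.2500 = -13.6500

y = 0.5156x - 13.6500


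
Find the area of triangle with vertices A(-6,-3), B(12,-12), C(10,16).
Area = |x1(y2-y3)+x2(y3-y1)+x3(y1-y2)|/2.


-6*(-12-16) = 168
12*(16+ 3) = 228
10*(-3+ 12) = 90
sum = 486
Area = |486|/2 = 243.0000

243.0000 sq units


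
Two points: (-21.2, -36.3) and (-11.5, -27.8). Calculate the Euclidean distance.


dx = -11.5 + 21.2 = 9.7
dy = -27.8 + 36.3 = 8.5
d = sqrt(94.09 + 72.25) = sqrt(166.34) = 12.8973

12.8973


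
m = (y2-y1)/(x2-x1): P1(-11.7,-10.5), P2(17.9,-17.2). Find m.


dy = -17.2 + 10.5 = -6.7
dx = 17.9 + 11.7 = 29.6
m = -6.7/29.6 = -0.2264

m = -0.2264


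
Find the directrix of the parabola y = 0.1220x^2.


a = 0.1220
1/(4a) = 2.0492
directrix: y = -2.0492 = -2.0492

y = -2.0492


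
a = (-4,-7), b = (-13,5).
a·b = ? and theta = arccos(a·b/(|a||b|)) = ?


a·b = -4*(-13) - 7*5 = 52 - 35 = 17
|a| = sqrt(16+49) = 8.0623
|b| = sqrt(169+25) = 13.9284
cos(theta) = 17/(sqrt(65)*sqrt(194)) = 17/sqrt(12610) = 0.151388
theta = arccos(17/sqrt(12610)) = 81.2926 degrees

a·b = 17, theta = 81.2926 deg


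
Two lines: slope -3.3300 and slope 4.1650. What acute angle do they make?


m1-m2 = -7.495
1+m1*m2 = -12.86945
tan(theta) = |-7.495/(-12.86945)| = 0.582387
theta = arctan(|-7.495/(-12.86945)|) = 30.2160 degrees (acute angle)

30.2160 degrees


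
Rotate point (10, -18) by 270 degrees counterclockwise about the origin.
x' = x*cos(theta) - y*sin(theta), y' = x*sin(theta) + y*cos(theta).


cos(270) = 0, sin(270) = -1
x' = 10*0 + 18*(-1) = -18
y' = 10*(-1) - 18*0 = -10

(-18, -10)


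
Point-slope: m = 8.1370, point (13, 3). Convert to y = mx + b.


y - 3 = 8.1370(x - 13)
y = 8.1370x + 3 - 8.1370*13
y = 8.1370x - 102.7810

y = 8.1370x - 102.7810


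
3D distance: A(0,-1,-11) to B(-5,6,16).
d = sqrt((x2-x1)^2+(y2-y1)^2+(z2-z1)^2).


dx=-5, dy=7, dz=27
d = sqrt(25+49+729) = sqrt(803) = 28.3373

28.3373


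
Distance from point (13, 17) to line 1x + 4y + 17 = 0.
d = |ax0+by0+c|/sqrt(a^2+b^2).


|1*13 + 4*17 + 17| = |98| = 98
sqrt(1 + 16) = sqrt(17) = 4.1231
d = 98/sqrt(17) = 23.7685

23.7685


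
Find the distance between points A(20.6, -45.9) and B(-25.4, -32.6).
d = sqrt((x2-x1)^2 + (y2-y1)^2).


dx = -25.4 - 20.6 = -46.0
dy = -32.6 + 45.9 = 13.3
d = sqrt(2116.0 + 176.89) = sqrt(2292.89) = 47.8841

47.8841


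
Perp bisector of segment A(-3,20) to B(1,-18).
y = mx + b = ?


Midpoint = (-1, 1)
Slope of AB = dy/dx = -38/4 = -9.5000
Perp slope = -dx/dy = 4/38 = 0.1053
b = My - (perp slope)*Mx = 1 + (4*(-1))/(-38) = 1 + 0.1053 = 1.1053

y = 0.1053x + 1.1053


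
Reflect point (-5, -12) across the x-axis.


Reflection rule for x-axis: (x, -y)
(-5, -12) -> (-5, 12)

(-5, 12)


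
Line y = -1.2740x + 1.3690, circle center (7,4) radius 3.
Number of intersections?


Substitute y = -1.2740x + 1.3690: (x-7)^2 + (-1.2740x+1.3690-4)^2 = 9
Expand to Ax^2 + Bx + C = 0, where b-k = -2.631
A = 1+m^2 = 2.623076
B = 2(m(b-k) - h) = 2(-1.2740*(-2.631) - 7) = -7.296212
C = h^2 + (b-k)^2 - r^2 = 49 + 6.922161 - 9 = 46.922161
disc = B^2-4AC = 53.2347 - 492.3216 = -439.0869
disc < 0

0 intersection points


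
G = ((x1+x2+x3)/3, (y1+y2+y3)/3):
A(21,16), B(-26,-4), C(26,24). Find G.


Gx = (21- 26+26)/3 = 21/3 = 7.0000
Gy = (16- 4+24)/3 = 36/3 = 12.0000

G = (7.0000, 12.0000)


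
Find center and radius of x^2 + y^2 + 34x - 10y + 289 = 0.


h = -D/2 = -34/2 = -17
k = -E/2 = 10/2 = 5
r^2 = h^2 + k^2 - F = 289 + 25 - 289 = 25
r = 5

Center (-17, 5), radius = 5


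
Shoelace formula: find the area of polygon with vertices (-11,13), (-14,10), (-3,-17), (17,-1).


sum(xi*y_{i+1}) = -11*10 - 14*(-17) - 3*(-1) + 17*13 = 352
sum(yi*x_{i+1}) = 13*(-14) + 10*(-3) - 17*17 - 1*(-11) = -490
Area = |352 + 490|/2 = 842/2 = 421.0000

421.0000 sq units


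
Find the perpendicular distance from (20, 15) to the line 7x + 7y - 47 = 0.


|7*20 + 7*15 - 47| = |198| = 198
sqrt(49 + 49) = sqrt(98) = 9.8995
d = 198/sqrt(98) = 20.0010

20.0010


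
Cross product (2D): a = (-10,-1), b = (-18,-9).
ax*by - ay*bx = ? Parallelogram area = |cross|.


cross = -10*(-9) + 1*(-18) = 90 - 18 = 72
Parallelogram area = |72| = 72

cross = 72, parallelogram area = 72


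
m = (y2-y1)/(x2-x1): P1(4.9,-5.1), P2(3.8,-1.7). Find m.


dy = -1.7 + 5.1 = 3.4
dx = 3.8 - 4.9 = -1.1
m = 3.4/(-1.1) = -3.0909

m = -3.0909


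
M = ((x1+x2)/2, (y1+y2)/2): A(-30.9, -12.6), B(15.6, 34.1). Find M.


Mx = (-30.9 + 15.6)/2 = -15.3/2 = -7.6500
My = (-12.6 + 34.1)/2 = 21.5/2 = 10.7500

(-7.6500, 10.7500)


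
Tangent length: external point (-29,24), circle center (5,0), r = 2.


d = sqrt((-29-5)^2 + (24-0)^2) = sqrt(1156+576) = 41.6173
L = sqrt(1732.0000 - 4) = sqrt(1728.0000) = 41.5692

41.5692


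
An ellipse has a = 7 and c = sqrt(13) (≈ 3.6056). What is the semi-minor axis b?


b^2 = 7^2 - (sqrt(13))^2 = 49 - 13 = 36
b = sqrt(36) = 6

b = 6


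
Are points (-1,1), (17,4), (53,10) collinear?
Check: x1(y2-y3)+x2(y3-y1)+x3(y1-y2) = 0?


-1*(4-10) + 17*(10-1) + 53*(1-4)
= 6 + 153 - 159 = 0

Yes, collinear (determinant = 0)


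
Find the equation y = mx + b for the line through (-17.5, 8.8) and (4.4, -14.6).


m = (-23.4)/(21.9) = -1.0685
b = y1 - m*x1 = 8.8 - (-23.4*(-17.5))/(21.9) = 8.8 - 18.6986 = -9.8986

y = -1.0685x - 9.8986


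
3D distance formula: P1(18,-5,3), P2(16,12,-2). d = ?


dx=-2, dy=17, dz=-5
d = sqrt(4+289+25) = sqrt(318) = 17.8326

17.8326


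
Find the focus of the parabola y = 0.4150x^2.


a = 0.4150
4a = 1.6600
focus = (0, 1/1.6600) = (0, 0.6024)

Focus = (0, 0.6024)


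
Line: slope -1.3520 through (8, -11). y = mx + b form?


y + 11 = -1.3520(x - 8)
y = -1.3520x - 11 + 1.3520*8
y = -1.3520x - 0.1840

y = -1.3520x - 0.1840


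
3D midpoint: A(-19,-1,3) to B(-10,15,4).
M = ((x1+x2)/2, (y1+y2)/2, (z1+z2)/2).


Mx = (-19- 10)/2 = -14.5000
My = (-1+15)/2 = 7.0000
Mz = (3+4)/2 = 3.5000

M = (-14.5000, 7.0000, 3.5000)


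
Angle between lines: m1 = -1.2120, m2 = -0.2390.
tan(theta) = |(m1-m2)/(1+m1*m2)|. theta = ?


m1-m2 = -0.973
1+m1*m2 = 1.289668
tan(theta) = |-0.973/1.289668| = 0.754458
theta = arctan(|-0.973/1.289668|) = 37.0330 degrees (acute angle)

37.0330 degrees


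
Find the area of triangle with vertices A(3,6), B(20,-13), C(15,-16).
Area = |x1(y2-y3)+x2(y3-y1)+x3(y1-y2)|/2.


3*(-13+ 16) = 9
20*(-16-6) = -440
15*(6+ 13) = 285
sum = -146
Area = |-146|/2 = 73.0000

73.0000 sq units


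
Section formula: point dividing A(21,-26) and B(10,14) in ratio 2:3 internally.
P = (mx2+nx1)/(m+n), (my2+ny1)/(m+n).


Px = (2*10 + 3*21)/5 = 83/5 = 16.6000
Py = (2*14 + 3*(-26))/5 = -50/5 = -10.0000

P = (16.6000, -10.0000)


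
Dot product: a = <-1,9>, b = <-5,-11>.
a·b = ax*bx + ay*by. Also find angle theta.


a·b = -1*(-5) + 9*(-11) = 5 - 99 = -94
|a| = sqrt(1+81) = 9.0554
|b| = sqrt(25+121) = 12.0830
cos(theta) = -94/(sqrt(82)*sqrt(146)) = -94/sqrt(11972) = -0.859102
theta = arccos(-94/sqrt(11972)) = 149.2159 degrees

a·b = -94, theta = 149.2159 deg


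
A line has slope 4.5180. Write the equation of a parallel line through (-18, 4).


Parallel lines have equal slopes.
m2 = 4.5180
b2 = 4 - 4.5180*(-18) = 85.3240

y = 4.5180x + 85.3240


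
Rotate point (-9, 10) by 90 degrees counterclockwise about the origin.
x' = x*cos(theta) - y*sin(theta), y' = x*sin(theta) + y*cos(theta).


cos(90) = 0, sin(90) = 1
x' = -9*0 - 10*1 = -10
y' = -9*1 + 10*0 = -9

(-10, -9)


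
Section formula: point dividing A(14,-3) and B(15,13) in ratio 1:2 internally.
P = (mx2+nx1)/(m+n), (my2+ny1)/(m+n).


Px = (1*15 + 2*14)/3 = 43/3 = 14.3333
Py = (1*13 + 2*(-3))/3 = 7/3 = 2.3333

P = (14.3333, 2.3333)


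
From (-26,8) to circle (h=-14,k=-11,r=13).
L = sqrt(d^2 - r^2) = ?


d = sqrt((-26+ 14)^2 + (8+ 11)^2) = sqrt(144+361) = 22.4722
L = sqrt(505.0000 - 169) = sqrt(336.0000) = 18.3303

18.3303


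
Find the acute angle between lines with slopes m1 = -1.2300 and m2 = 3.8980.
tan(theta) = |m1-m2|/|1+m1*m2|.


m1-m2 = -5.128
1+m1*m2 = -3.79454
tan(theta) = |-5.128/(-3.79454)| = 1.351415
theta = arctan(|-5.128/(-3.79454)|) = 53.4999 degrees (acute angle)

53.4999 degrees


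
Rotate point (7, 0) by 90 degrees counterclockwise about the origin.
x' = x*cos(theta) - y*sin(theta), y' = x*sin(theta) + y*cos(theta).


cos(90) = 0, sin(90) = 1
x' = 7*0 - 0*1 = 0
y' = 7*1 + 0*0 = 7

(0, 7)


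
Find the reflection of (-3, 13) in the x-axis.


Reflection rule for x-axis: (x, -y)
(-3, 13) -> (-3, -13)

(-3, -13)


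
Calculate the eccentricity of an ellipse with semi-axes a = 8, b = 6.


c = sqrt(64-36) = sqrt(28) = 5.2915
e = c/a = sqrt(28)/8 = 0.6614

e = 0.6614


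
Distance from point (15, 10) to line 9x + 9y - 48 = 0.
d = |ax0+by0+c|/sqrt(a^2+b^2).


|9*15 + 9*10 - 48| = |177| = 177
sqrt(81 + 81) = sqrt(162) = 12.7279
d = 177/sqrt(162) = 13.9064

13.9064


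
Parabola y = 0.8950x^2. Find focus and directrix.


a = 0.8950
1/(4a) = 0.2793
Focus = (0, 0.2793)
Directrix: y = -0.2793

Focus = (0, 0.2793), Directrix: y = -0.2793


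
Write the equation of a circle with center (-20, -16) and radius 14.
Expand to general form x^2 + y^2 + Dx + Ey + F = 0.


(x+ 20)^2 + (y+ 16)^2 = 14^2
D = -2h = 40, E = -2k = 32
F = h^2+k^2-r^2 = 400+256-196 = 460

x^2 + y^2 + 40x + 32y + 460 = 0


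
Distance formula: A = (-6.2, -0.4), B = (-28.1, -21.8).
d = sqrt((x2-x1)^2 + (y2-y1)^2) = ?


dx = -28.1 + 6.2 = -21.9
dy = -21.8 + 0.4 = -21.4
d = sqrt(479.61 + 457.96) = sqrt(937.57) = 30.6198

30.6198


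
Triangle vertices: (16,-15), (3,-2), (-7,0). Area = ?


16*(-2-0) = -32
3*(0+ 15) = 45
-7*(-15+ 2) = 91
sum = 104
Area = |104|/2 = 52.0000

52.0000 sq units


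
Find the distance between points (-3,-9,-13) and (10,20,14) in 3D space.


dx=13, dy=29, dz=27
d = sqrt(169+841+729) = sqrt(1739) = 41.7013

41.7013


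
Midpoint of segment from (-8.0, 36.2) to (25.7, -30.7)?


Mx = (-8.0 + 25.7)/2 = 17.7/2 = 8.8500
My = (36.2 - 30.7)/2 = 5.5/2 = 2.7500

(8.8500, 2.7500)


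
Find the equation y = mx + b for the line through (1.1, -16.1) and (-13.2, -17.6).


m = (-1.5)/(-14.3) = 0.1049
b = y1 - m*x1 = -16.1 - (-1.5*1.1)/(-14.3) = -16.1 - 0.1154 = -16.2154

y = 0.1049x - 16.2154


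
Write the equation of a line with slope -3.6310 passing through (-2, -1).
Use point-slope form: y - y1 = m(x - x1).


y + 1 = -3.6310(x + 2)
y = -3.6310x - 1 + 3.6310*(-2)
y = -3.6310x - 8.2620

y = -3.6310x - 8.2620


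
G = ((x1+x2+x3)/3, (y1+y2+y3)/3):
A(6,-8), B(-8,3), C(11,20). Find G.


Gx = (6- 8+11)/3 = 9/3 = 3.0000
Gy = (-8+3+20)/3 = 15/3 = 5.0000

G = (3.0000, 5.0000)


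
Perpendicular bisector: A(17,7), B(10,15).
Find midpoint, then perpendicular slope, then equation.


Midpoint = (13.5, 11)
Slope of AB = dy/dx = 8/(-7) = -1.1429
Perp slope = -dx/dy = 7/8 = 0.8750
b = My - (perp slope)*Mx = 11 + (-7*13.5)/8 = 11 - 11.8125 = -0.8125

y = 0.8750x - 0.8125


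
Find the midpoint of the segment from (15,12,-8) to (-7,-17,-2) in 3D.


Mx = (15- 7)/2 = 4.0000
My = (12- 17)/2 = -2.5000
Mz = (-8- 2)/2 = -5.0000

M = (4.0000, -2.5000, -5.0000)


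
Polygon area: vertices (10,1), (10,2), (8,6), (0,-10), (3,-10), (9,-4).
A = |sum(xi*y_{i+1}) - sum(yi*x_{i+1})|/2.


sum(xi*y_{i+1}) = 10*2 + 10*6 + 8*(-10) + 0*(-10) + 3*(-4) + 9*1 = -3
sum(yi*x_{i+1}) = 1*10 + 2*8 + 6*0 - 10*3 - 10*9 - 4*10 = -134
Area = |-3 + 134|/2 = 131/2 = 65.5000

65.5000 sq units


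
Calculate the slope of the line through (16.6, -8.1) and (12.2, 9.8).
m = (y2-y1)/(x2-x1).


dy = 9.8 + 8.1 = 17.9
dx = 12.2 - 16.6 = -4.4
m = 17.9/(-4.4) = -4.0682

m = -4.0682


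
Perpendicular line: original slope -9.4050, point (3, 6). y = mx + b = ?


Perpendicular slope = -1/m1 = -1/(-9.4050) = 0.1063
b2 = y0 - m2*x0 = 6 + 3/(-9.4050) = 6 - 0.3190 = 5.6810

y = 0.1063x + 5.6810


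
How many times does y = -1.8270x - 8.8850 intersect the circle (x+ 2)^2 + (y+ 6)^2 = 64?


Substitute y = -1.8270x - 8.8850: (x+ 2)^2 + (-1.8270x- 8.8850+ 6)^2 = 64
Expand to Ax^2 + Bx + C = 0, where b-k = -2.885
A = 1+m^2 = 4.337929
B = 2(m(b-k) - h) = 2(-1.8270*(-2.885) + 2) = 14.54179
C = h^2 + (b-k)^2 - r^2 = 4 + 8.323225 - 64 = -51.676775
disc = B^2-4AC = 211.4637 + 896.6807 = 1108.1444
disc > 0

2 intersection points


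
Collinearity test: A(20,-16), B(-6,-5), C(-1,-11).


20*(-5+ 11) - 6*(-11+ 16) - 1*(-16+ 5)
= 120 - 30 + 11 = 101

No, not collinear (determinant = 101)


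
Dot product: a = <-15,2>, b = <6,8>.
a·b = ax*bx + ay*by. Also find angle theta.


a·b = -15*6 + 2*8 = -90 + 16 = -74
|a| = sqrt(225+4) = 15.1327
|b| = sqrt(36+64) = 10.0000
cos(theta) = -74/(sqrt(229)*sqrt(100)) = -74/sqrt(22900) = -0.489006
theta = arccos(-74/sqrt(22900)) = 119.2753 degrees

a·b = -74, theta = 119.2753 deg


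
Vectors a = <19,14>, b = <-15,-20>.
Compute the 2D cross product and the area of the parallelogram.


cross = 19*(-20) - 14*(-15) = -380 + 210 = -170
Parallelogram area = |-170| = 170

cross = -170, parallelogram area = 170


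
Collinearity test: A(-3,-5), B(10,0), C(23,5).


-3*(0-5) + 10*(5+ 5) + 23*(-5-0)
= 15 + 100 - 115 = 0

Yes, collinear (determinant = 0)


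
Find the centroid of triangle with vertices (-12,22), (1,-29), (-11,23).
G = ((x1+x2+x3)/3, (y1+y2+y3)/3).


Gx = (-12+1- 11)/3 = -22/3 = -7.3333
Gy = (22- 29+23)/3 = 16/3 = 5.3333

G = (-7.3333, 5.3333)


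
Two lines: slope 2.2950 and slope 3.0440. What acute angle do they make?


m1-m2 = -0.749
1+m1*m2 = 7.98598
tan(theta) = |-0.749/7.98598| = 0.093789
theta = arctan(|-0.749/7.98598|) = 5.3581 degrees (acute angle)

5.3581 degrees


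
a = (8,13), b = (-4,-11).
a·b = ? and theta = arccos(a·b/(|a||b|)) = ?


a·b = 8*(-4) + 13*(-11) = -32 - 143 = -175
|a| = sqrt(64+169) = 15.2643
|b| = sqrt(16+121) = 11.7047
cos(theta) = -175/(sqrt(233)*sqrt(137)) = -175/sqrt(31921) = -0.979490
theta = arccos(-175/sqrt(31921)) = 168.3756 degrees

a·b = -175, theta = 168.3756 deg


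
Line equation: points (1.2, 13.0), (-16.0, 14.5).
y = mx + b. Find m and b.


m = (1.5)/(-17.2) = -0.0872
b = y1 - m*x1 = 13.0 - (1.5*1.2)/(-17.2) = 13.0 + 0.1047 = 13.1047

y = -0.0872x + 13.1047


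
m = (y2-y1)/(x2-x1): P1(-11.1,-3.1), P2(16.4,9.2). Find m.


dy = 9.2 + 3.1 = 12.3
dx = 16.4 + 11.1 = 27.5
m = 12.3/27.5 = 0.4473

m = 0.4473


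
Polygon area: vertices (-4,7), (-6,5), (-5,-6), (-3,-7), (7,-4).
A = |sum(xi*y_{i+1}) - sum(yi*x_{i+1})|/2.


sum(xi*y_{i+1}) = -4*5 - 6*(-6) - 5*(-7) - 3*(-4) + 7*7 = 112
sum(yi*x_{i+1}) = 7*(-6) + 5*(-5) - 6*(-3) - 7*7 - 4*(-4) = -82
Area = |112 + 82|/2 = 194/2 = 97.0000

97.0000 sq units


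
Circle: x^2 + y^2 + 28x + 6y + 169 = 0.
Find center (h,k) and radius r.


h = -D/2 = -28/2 = -14
k = -E/2 = -6/2 = -3
r^2 = h^2 + k^2 - F = 196 + 9 - 169 = 36
r = 6

Center (-14, -3), radius = 6


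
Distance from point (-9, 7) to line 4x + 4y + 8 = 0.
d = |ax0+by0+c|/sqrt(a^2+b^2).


|4*(-9) + 4*7 + 8| = |0| = 0
sqrt(16 + 16) = sqrt(32) = 5.6569
d = 0/sqrt(32) = 0

0


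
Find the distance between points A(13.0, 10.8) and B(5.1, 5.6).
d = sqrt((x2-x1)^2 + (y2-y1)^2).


dx = 5.1 - 13.0 = -7.9
dy = 5.6 - 10.8 = -5.2
d = sqrt(62.41 + 27.04) = sqrt(89.45) = 9.4578

9.4578


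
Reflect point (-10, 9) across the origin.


Reflection rule for origin: (-x, -y)
(-10, 9) -> (10, -9)

(10, -9)


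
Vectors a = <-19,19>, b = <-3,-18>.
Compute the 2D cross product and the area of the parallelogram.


cross = -19*(-18) - 19*(-3) = 342 + 57 = 399
Parallelogram area = |399| = 399

cross = 399, parallelogram area = 399


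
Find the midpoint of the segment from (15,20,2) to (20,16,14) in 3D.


Mx = (15+20)/2 = 17.5000
My = (20+16)/2 = 18.0000
Mz = (2+14)/2 = 8.0000

M = (17.5000, 18.0000, 8.0000)


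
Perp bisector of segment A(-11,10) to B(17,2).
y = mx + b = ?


Midpoint = (3, 6)
Slope of AB = dy/dx = -8/28 = -0.2857
Perp slope = -dx/dy = 28/8 = 3.5000
b = My - (perp slope)*Mx = 6 + (28*3)/(-8) = 6 - 10.5000 = -4.5000

y = 3.5000x - 4.5000


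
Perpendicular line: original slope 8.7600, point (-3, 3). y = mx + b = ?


Perpendicular slope = -1/m1 = -1/8.7600 = -0.1142
b2 = y0 - m2*x0 = 3 - 3/8.7600 = 3 - 0.3425 = 2.6575

y = -0.1142x + 2.6575


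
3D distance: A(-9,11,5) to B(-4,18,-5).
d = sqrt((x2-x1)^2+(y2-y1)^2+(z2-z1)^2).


dx=5, dy=7, dz=-10
d = sqrt(25+49+100) = sqrt(174) = 13.1909

13.1909


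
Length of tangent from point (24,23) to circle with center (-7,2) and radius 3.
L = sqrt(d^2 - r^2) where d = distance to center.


d = sqrt((24+ 7)^2 + (23-2)^2) = sqrt(961+441) = 37.4433
L = sqrt(1402.0000 - 9) = sqrt(1393.0000) = 37.3229

37.3229


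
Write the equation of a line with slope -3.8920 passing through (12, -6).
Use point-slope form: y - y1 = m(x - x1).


y + 6 = -3.8920(x - 12)
y = -3.8920x - 6 + 3.8920*12
y = -3.8920x + 40.7040

y = -3.8920x + 40.7040


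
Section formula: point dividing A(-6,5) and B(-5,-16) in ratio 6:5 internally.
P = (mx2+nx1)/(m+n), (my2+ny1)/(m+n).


Px = (6*(-5) + 5*(-6))/11 = -60/11 = -5.4545
Py = (6*(-16) + 5*5)/11 = -71/11 = -6.4545

P = (-5.4545, -6.4545)


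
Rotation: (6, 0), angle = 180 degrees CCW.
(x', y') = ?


cos(180) = -1, sin(180) = 0
x' = 6*(-1) - 0*0 = -6
y' = 6*0 + 0*(-1) = 0

(-6, 0)


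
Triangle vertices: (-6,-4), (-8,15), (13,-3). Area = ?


-6*(15+ 3) = -108
-8*(-3+ 4) = -8
13*(-4-15) = -247
sum = -363
Area = |-363|/2 = 181.5000

181.5000 sq units


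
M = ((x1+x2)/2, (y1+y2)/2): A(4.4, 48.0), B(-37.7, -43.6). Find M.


Mx = (4.4 - 37.7)/2 = -33.3/2 = -16.6500
My = (48.0 - 43.6)/2 = 4.4/2 = 2.2000

(-16.6500, 2.2000)


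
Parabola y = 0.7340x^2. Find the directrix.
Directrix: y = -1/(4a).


a = 0.7340
1/(4a) = 0.3406
directrix: y = -0.3406 = -0.3406

y = -0.3406


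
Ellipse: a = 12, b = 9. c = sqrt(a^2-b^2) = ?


c^2 = 12^2 - 9^2 = 144 - 81 = 63
c = sqrt(63) = 7.9373

c = 7.9373


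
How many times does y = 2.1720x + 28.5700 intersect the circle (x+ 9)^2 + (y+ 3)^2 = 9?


Substitute y = 2.1720x + 28.5700: (x+ 9)^2 + (2.1720x+28.5700+ 3)^2 = 9
Expand to Ax^2 + Bx + C = 0, where b-k = 31.57
A = 1+m^2 = 5.717584
B = 2(m(b-k) - h) = 2(2.1720*31.57 + 9) = 155.14008
C = h^2 + (b-k)^2 - r^2 = 81 + 996.6649 - 9 = 1068.6649
disc = B^2-4AC = 24068.4444 - 24440.7253 = -372.2809
disc < 0

0 intersection points


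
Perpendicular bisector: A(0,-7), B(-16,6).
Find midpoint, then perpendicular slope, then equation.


Midpoint = (-8, -0.5)
Slope of AB = dy/dx = 13/(-16) = -0.8125
Perp slope = -dx/dy = 16/13 = 1.2308
b = My - (perp slope)*Mx = -0.5 + (-16*(-8))/13 = -0.5 + 9.8462 = 9.3462

y = 1.2308x + 9.3462


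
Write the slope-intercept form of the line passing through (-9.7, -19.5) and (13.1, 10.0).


m = (29.5)/(22.8) = 1.2939
b = y1 - m*x1 = -19.5 - (29.5*(-9.7))/(22.8) = -19.5 + 12.5504 = -6.9496

y = 1.2939x - 6.9496


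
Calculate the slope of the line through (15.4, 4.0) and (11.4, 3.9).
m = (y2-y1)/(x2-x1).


dy = 3.9 - 4.0 = -0.1
dx = 11.4 - 15.4 = -4.0
m = -0.1/(-4.0) = 0.0250

m = 0.0250


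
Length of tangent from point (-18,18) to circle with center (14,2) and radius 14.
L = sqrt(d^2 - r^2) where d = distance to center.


d = sqrt((-18-14)^2 + (18-2)^2) = sqrt(1024+256) = 35.7771
L = sqrt(1280.0000 - 196) = sqrt(1084.0000) = 32.9242

32.9242


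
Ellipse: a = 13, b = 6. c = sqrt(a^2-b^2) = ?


c^2 = 13^2 - 6^2 = 169 - 36 = 133
c = sqrt(133) = 11.5326

c = 11.5326


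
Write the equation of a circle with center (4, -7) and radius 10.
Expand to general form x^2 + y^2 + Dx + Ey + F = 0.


(x-4)^2 + (y+ 7)^2 = 10^2
D = -2h = -8, E = -2k = 14
F = h^2+k^2-r^2 = 16+49-100 = -35

x^2 + y^2 - 8x + 14y - 35 = 0


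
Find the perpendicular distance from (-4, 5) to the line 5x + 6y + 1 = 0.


|5*(-4) + 6*5 + 1| = |11| = 11
sqrt(25 + 36) = sqrt(61) = 7.8102
d = 11/sqrt(61) = 1.4084

1.4084


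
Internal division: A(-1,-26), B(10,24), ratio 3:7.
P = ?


Px = (3*10 + 7*(-1))/10 = 23/10 = 2.3000
Py = (3*24 + 7*(-26))/10 = -110/10 = -11.0000

P = (2.3000, -11.0000)


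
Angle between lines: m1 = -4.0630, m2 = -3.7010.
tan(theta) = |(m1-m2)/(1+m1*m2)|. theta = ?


m1-m2 = -0.362
1+m1*m2 = 16.037163
tan(theta) = |-0.362/16.037163| = 0.022573
theta = arctan(|-0.362/16.037163|) = 1.2931 degrees (acute angle)

1.2931 degrees


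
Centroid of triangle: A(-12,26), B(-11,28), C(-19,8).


Gx = (-12- 11- 19)/3 = -42/3 = -14.0000
Gy = (26+28+8)/3 = 62/3 = 20.6667

G = (-14.0000, 20.6667)


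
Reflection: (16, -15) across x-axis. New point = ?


Reflection rule for x-axis: (x, -y)
(16, -15) -> (16, 15)

(16, 15)


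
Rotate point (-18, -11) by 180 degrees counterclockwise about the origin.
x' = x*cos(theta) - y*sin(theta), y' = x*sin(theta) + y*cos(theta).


cos(180) = -1, sin(180) = 0
x' = -18*(-1) + 11*0 = 18
y' = -18*0 - 11*(-1) = 11

(18, 11)


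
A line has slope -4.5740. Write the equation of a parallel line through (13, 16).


Parallel lines have equal slopes.
m2 = -4.5740
b2 = 16 + 4.5740*13 = 75.4620

y = -4.5740x + 75.4620


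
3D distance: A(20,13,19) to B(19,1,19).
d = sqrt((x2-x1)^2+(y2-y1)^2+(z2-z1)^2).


dx=-1, dy=-12, dz=0
d = sqrt(1+144+0) = sqrt(145) = 12.0416

12.0416


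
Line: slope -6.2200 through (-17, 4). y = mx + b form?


y - 4 = -6.2200(x + 17)
y = -6.2200x + 4 + 6.2200*(-17)
y = -6.2200x - 101.7400

y = -6.2200x - 101.7400


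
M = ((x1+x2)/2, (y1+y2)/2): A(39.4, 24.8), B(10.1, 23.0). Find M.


Mx = (39.4 + 10.1)/2 = 49.5/2 = 24.7500
My = (24.8 + 23.0)/2 = 47.8/2 = 23.9000

(24.7500, 23.9000)


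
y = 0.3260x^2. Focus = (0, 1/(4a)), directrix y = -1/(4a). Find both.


a = 0.3260
1/(4a) = 0.7669
Focus = (0, 0.7669)
Directrix: y = -0.7669

Focus = (0, 0.7669), Directrix: y = -0.7669


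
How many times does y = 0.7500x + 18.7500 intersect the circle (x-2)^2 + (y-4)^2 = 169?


Substitute y = 0.7500x + 18.7500: (x-2)^2 + (0.7500x+18.7500-4)^2 = 169
Expand to Ax^2 + Bx + C = 0, where b-k = 14.75
A = 1+m^2 = 1.5625
B = 2(m(b-k) - h) = 2(0.7500*14.75 - 2) = 18.125
C = h^2 + (b-k)^2 - r^2 = 4 + 217.5625 - 169 = 52.5625
disc = B^2-4AC = 328.5156 - 328.5156 = 0
disc = 0

1 intersection point (tangent)


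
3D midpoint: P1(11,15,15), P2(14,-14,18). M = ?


Mx = (11+14)/2 = 12.5000
My = (15- 14)/2 = 0.5000
Mz = (15+18)/2 = 16.5000

M = (12.5000, 0.5000, 16.5000)


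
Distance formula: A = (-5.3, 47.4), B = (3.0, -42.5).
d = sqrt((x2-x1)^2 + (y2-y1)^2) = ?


dx = 3.0 + 5.3 = 8.3
dy = -42.5 - 47.4 = -89.9
d = sqrt(68.89 + 8082.01) = sqrt(8150.9) = 90.2823

90.2823


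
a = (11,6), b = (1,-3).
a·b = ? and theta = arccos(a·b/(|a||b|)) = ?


a·b = 11*1 + 6*(-3) = 11 - 18 = -7
|a| = sqrt(121+36) = 12.5300
|b| = sqrt(1+9) = 3.1623
cos(theta) = -7/(sqrt(157)*sqrt(10)) = -7/sqrt(1570) = -0.176664
theta = arccos(-7/sqrt(1570)) = 100.1755 degrees

a·b = -7, theta = 100.1755 deg


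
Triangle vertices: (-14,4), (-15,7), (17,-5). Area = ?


-14*(7+ 5) = -168
-15*(-5-4) = 135
17*(4-7) = -51
sum = -84
Area = |-84|/2 = 42.0000

42.0000 sq units


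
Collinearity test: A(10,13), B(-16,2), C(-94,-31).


10*(2+ 31) - 16*(-31-13) - 94*(13-2)
= 330 + 704 - 1034 = 0

Yes, collinear (determinant = 0)


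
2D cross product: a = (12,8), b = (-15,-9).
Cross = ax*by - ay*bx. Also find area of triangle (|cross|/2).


cross = 12*(-9) - 8*(-15) = -108 + 120 = 12
Triangle area = |12|/2 = 12/2 = 6.0000

cross = 12, triangle area = 6.0000


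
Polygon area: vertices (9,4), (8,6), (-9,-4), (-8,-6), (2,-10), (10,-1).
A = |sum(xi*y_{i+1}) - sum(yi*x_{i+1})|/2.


sum(xi*y_{i+1}) = 9*6 + 8*(-4) - 9*(-6) - 8*(-10) + 2*(-1) + 10*4 = 194
sum(yi*x_{i+1}) = 4*8 + 6*(-9) - 4*(-8) - 6*2 - 10*10 - 1*9 = -111
Area = |194 + 111|/2 = 305/2 = 152.5000

152.5000 sq units


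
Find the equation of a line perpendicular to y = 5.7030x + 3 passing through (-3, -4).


Perpendicular slope = -1/m1 = -1/5.7030 = -0.1753
b2 = y0 - m2*x0 = -4 - 3/5.7030 = -4 - 0.5260 = -4.5260

y = -0.1753x - 4.5260


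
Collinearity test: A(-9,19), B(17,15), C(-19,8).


-9*(15-8) + 17*(8-19) - 19*(19-15)
= -63 - 187 - 76 = -326

No, not collinear (determinant = -326)


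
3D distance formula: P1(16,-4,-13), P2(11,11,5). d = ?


dx=-5, dy=15, dz=18
d = sqrt(25+225+324) = sqrt(574) = 23.9583

23.9583


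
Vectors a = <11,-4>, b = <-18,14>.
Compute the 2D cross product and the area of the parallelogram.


cross = 11*14 + 4*(-18) = 154 - 72 = 82
Parallelogram area = |82| = 82

cross = 82, parallelogram area = 82


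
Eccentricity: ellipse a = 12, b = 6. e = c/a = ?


c = sqrt(144-36) = sqrt(108) = 10.3923
e = c/a = sqrt(108)/12 = 0.8660

e = 0.8660


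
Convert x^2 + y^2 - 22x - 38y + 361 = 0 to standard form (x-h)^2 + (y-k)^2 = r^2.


h = -D/2 = 22/2 = 11
k = -E/2 = 38/2 = 19
r^2 = h^2 + k^2 - F = 121 + 361 - 361 = 121
r = 11

Center (11, 19), radius = 11


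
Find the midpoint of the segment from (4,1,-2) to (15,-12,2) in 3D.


Mx = (4+15)/2 = 9.5000
My = (1- 12)/2 = -5.5000
Mz = (-2+2)/2 = 0

M = (9.5000, -5.5000, 0)


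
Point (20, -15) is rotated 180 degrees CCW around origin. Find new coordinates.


cos(180) = -1, sin(180) = 0
x' = 20*(-1) + 15*0 = -20
y' = 20*0 - 15*(-1) = 15

(-20, 15)


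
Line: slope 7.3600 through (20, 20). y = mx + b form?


y - 20 = 7.3600(x - 20)
y = 7.3600x + 20 - 7.3600*20
y = 7.3600x - 127.2000

y = 7.3600x - 127.2000


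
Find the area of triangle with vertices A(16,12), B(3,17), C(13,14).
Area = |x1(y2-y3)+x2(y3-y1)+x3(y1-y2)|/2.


16*(17-14) = 48
3*(14-12) = 6
13*(12-17) = -65
sum = -11
Area = |-11|/2 = 5.5000

5.5000 sq units


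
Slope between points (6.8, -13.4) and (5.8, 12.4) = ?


dy = 12.4 + 13.4 = 25.8
dx = 5.8 - 6.8 = -1.0
m = 25.8/(-1.0) = -25.8000

m = -25.8000


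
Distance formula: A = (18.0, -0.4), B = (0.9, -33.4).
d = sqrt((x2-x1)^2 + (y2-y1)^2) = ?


dx = 0.9 - 18.0 = -17.1
dy = -33.4 + 0.4 = -33.0
d = sqrt(292.41 + 1089.0) = sqrt(1381.41) = 37.1673

37.1673


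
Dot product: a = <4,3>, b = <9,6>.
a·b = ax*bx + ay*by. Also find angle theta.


a·b = 4*9 + 3*6 = 36 + 18 = 54
|a| = sqrt(16+9) = 5.0000
|b| = sqrt(81+36) = 10.8167
cos(theta) = 54/(sqrt(25)*sqrt(117)) = 54/sqrt(2925) = 0.998460
theta = arccos(54/sqrt(2925)) = 3.1798 degrees

a·b = 54, theta = 3.1798 deg


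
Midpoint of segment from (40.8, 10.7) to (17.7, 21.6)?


Mx = (40.8 + 17.7)/2 = 58.5/2 = 29.2500
My = (10.7 + 21.6)/2 = 32.3/2 = 16.1500

(29.2500, 16.1500)


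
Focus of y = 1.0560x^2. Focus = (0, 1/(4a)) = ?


a = 1.0560
4a = 4.2240
focus = (0, 1/4.2240) = (0, 0.2367)

Focus = (0, 0.2367)


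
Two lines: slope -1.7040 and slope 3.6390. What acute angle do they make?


m1-m2 = -5.343
1+m1*m2 = -5.200856
tan(theta) = |-5.343/(-5.200856)| = 1.027331
theta = arctan(|-5.343/(-5.200856)|) = 45.7724 degrees (acute angle)

45.7724 degrees


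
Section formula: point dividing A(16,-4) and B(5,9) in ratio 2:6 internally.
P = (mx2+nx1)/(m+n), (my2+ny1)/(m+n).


Px = (2*5 + 6*16)/8 = 106/8 = 13.2500
Py = (2*9 + 6*(-4))/8 = -6/8 = -0.7500

P = (13.2500, -0.7500)


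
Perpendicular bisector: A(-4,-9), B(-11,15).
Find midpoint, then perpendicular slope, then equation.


Midpoint = (-7.5, 3)
Slope of AB = dy/dx = 24/(-7) = -3.4286
Perp slope = -dx/dy = 7/24 = 0.2917
b = My - (perp slope)*Mx = 3 + (-7*(-7.5))/24 = 3 + 2.1875 = 5.1875

y = 0.2917x + 5.1875


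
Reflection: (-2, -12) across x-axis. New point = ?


Reflection rule for x-axis: (x, -y)
(-2, -12) -> (-2, 12)

(-2, 12)


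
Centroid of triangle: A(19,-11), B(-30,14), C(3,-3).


Gx = (19- 30+3)/3 = -8/3 = -2.6667
Gy = (-11+14- 3)/3 = 0/3 = 0

G = (-2.6667, 0)


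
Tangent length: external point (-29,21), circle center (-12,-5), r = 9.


d = sqrt((-29+ 12)^2 + (21+ 5)^2) = sqrt(289+676) = 31.0644
L = sqrt(965.0000 - 81) = sqrt(884.0000) = 29.7321

29.7321


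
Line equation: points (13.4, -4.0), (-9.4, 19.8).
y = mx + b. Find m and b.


m = (23.8)/(-22.8) = -1.0439
b = y1 - m*x1 = -4.0 - (23.8*13.4)/(-22.8) = -4.0 + 13.9877 = 9.9877

y = -1.0439x + 9.9877


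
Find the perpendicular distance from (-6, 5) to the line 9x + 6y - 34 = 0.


|9*(-6) + 6*5 - 34| = |-58| = 58
sqrt(81 + 36) = sqrt(117) = 10.8167
d = 58/sqrt(117) = 5.3621

5.3621


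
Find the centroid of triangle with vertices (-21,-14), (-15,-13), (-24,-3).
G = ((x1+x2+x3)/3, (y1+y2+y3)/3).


Gx = (-21- 15- 24)/3 = -60/3 = -20.0000
Gy = (-14- 13- 3)/3 = -30/3 = -10.0000

G = (-20.0000, -10.0000)


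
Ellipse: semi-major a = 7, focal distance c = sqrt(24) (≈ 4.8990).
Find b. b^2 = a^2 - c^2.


b^2 = 7^2 - (sqrt(24))^2 = 49 - 24 = 25
b = sqrt(25) = 5

b = 5


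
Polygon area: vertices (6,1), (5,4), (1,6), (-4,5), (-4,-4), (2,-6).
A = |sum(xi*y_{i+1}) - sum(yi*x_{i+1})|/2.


sum(xi*y_{i+1}) = 6*4 + 5*6 + 1*5 - 4*(-4) - 4*(-6) + 2*1 = 101
sum(yi*x_{i+1}) = 1*5 + 4*1 + 6*(-4) + 5*(-4) - 4*2 - 6*6 = -79
Area = |101 + 79|/2 = 180/2 = 90.0000

90.0000 sq units


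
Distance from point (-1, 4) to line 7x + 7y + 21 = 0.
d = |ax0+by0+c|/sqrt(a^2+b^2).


|7*(-1) + 7*4 + 21| = |42| = 42
sqrt(49 + 49) = sqrt(98) = 9.8995
d = 42/sqrt(98) = 4.2426

4.2426


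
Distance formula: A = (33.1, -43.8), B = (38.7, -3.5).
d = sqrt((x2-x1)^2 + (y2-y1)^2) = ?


dx = 38.7 - 33.1 = 5.6
dy = -3.5 + 43.8 = 40.3
d = sqrt(31.36 + 1624.09) = sqrt(1655.45) = 40.6872

40.6872


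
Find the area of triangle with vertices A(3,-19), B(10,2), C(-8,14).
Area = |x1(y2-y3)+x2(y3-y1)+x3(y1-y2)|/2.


3*(2-14) = -36
10*(14+ 19) = 330
-8*(-19-2) = 168
sum = 462
Area = |462|/2 = 231.0000

231.0000 sq units


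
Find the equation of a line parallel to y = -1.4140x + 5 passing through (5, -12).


Parallel lines have equal slopes.
m2 = -1.4140
b2 = -12 + 1.4140*5 = -4.9300

y = -1.4140x - 4.9300


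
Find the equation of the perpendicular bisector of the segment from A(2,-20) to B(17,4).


Midpoint = (9.5, -8)
Slope of AB = dy/dx = 24/15 = 1.6000
Perp slope = -dx/dy = -15/24 = -0.6250
b = My - (perp slope)*Mx = -8 + (15*9.5)/24 = -8 + 5.9375 = -2.0625

y = -0.6250x - 2.0625


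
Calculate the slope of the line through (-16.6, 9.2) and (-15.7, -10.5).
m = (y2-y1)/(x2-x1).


dy = -10.5 - 9.2 = -19.7
dx = -15.7 + 16.6 = 0.9
m = -19.7/0.9 = -21.8889

m = -21.8889


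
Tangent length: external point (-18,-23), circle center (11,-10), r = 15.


d = sqrt((-18-11)^2 + (-23+ 10)^2) = sqrt(841+169) = 31.7805
L = sqrt(1010.0000 - 225) = sqrt(785.0000) = 28.0179

28.0179


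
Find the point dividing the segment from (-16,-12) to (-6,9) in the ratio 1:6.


Px = (1*(-6) + 6*(-16))/7 = -102/7 = -14.5714
Py = (1*9 + 6*(-12))/7 = -63/7 = -9.0000

P = (-14.5714, -9.0000)


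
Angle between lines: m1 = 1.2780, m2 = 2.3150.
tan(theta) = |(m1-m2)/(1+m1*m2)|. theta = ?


m1-m2 = -1.037
1+m1*m2 = 3.95857
tan(theta) = |-1.037/3.95857| = 0.261963
theta = arctan(|-1.037/3.95857|) = 14.6795 degrees (acute angle)

14.6795 degrees


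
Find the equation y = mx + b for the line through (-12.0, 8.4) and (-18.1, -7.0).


m = (-15.4)/(-6.1) = 2.5246
b = y1 - m*x1 = 8.4 - (-15.4*(-12.0))/(-6.1) = 8.4 + 30.2951 = 38.6951

y = 2.5246x + 38.6951


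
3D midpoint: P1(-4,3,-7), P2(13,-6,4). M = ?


Mx = (-4+13)/2 = 4.5000
My = (3- 6)/2 = -1.5000
Mz = (-7+4)/2 = -1.5000

M = (4.5000, -1.5000, -1.5000)


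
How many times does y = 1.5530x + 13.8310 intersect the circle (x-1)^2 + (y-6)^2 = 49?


Substitute y = 1.5530x + 13.8310: (x-1)^2 + (1.5530x+13.8310-6)^2 = 49
Expand to Ax^2 + Bx + C = 0, where b-k = 7.831
A = 1+m^2 = 3.411809
B = 2(m(b-k) - h) = 2(1.5530*7.831 - 1) = 22.323086
C = h^2 + (b-k)^2 - r^2 = 1 + 61.324561 - 49 = 13.324561
disc = B^2-4AC = 498.3202 - 181.8434 = 316.4768
disc > 0

2 intersection points


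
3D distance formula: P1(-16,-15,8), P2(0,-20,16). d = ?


dx=16, dy=-5, dz=8
d = sqrt(256+25+64) = sqrt(345) = 18.5742

18.5742


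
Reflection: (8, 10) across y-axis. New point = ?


Reflection rule for y-axis: (-x, y)
(8, 10) -> (-8, 10)

(-8, 10)


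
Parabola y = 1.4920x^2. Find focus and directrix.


a = 1.4920
1/(4a) = 0.1676
Focus = (0, 0.1676)
Directrix: y = -0.1676

Focus = (0, 0.1676), Directrix: y = -0.1676


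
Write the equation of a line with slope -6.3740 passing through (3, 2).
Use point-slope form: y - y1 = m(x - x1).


y - 2 = -6.3740(x - 3)
y = -6.3740x + 2 + 6.3740*3
y = -6.3740x + 21.1220

y = -6.3740x + 21.1220


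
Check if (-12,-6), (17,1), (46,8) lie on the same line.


-12*(1-8) + 17*(8+ 6) + 46*(-6-1)
= 84 + 238 - 322 = 0

Yes, collinear (determinant = 0)


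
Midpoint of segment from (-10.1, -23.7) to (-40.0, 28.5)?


Mx = (-10.1 - 40.0)/2 = -50.1/2 = -25.0500
My = (-23.7 + 28.5)/2 = 4.8/2 = 2.4000

(-25.0500, 2.4000)


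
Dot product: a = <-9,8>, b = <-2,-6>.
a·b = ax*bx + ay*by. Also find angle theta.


a·b = -9*(-2) + 8*(-6) = 18 - 48 = -30
|a| = sqrt(81+64) = 12.0416
|b| = sqrt(4+36) = 6.3246
cos(theta) = -30/(sqrt(145)*sqrt(40)) = -30/sqrt(5800) = -0.393919
theta = arccos(-30/sqrt(5800)) = 113.1986 degrees

a·b = -30, theta = 113.1986 deg


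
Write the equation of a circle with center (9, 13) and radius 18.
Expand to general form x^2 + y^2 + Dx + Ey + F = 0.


(x-9)^2 + (y-13)^2 = 18^2
D = -2h = -18, E = -2k = -26
F = h^2+k^2-r^2 = 81+169-324 = -74

x^2 + y^2 - 18x - 26y - 74 = 0


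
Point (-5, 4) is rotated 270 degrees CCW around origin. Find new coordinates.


cos(270) = 0, sin(270) = -1
x' = -5*0 - 4*(-1) = 4
y' = -5*(-1) + 4*0 = 5

(4, 5)


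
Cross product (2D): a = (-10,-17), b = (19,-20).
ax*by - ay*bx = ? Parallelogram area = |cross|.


cross = -10*(-20) + 17*19 = 200 + 323 = 523
Parallelogram area = |523| = 523

cross = 523, parallelogram area = 523


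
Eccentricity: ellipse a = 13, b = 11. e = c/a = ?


c = sqrt(169-121) = sqrt(48) = 6.9282
e = c/a = sqrt(48)/13 = 0.5329

e = 0.5329


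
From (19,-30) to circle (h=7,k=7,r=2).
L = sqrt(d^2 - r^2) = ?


d = sqrt((19-7)^2 + (-30-7)^2) = sqrt(144+1369) = 38.8973
L = sqrt(1513.0000 - 4) = sqrt(1509.0000) = 38.8458

38.8458


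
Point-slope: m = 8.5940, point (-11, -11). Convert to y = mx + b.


y + 11 = 8.5940(x + 11)
y = 8.5940x - 11 - 8.5940*(-11)
y = 8.5940x + 83.5340

y = 8.5940x + 83.5340


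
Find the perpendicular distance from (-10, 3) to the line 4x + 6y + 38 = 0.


|4*(-10) + 6*3 + 38| = |16| = 16
sqrt(16 + 36) = sqrt(52) = 7.2111
d = 16/sqrt(52) = 2.2188

2.2188


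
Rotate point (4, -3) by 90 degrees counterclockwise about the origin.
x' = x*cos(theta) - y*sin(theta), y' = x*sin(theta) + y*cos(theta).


cos(90) = 0, sin(90) = 1
x' = 4*0 + 3*1 = 3
y' = 4*1 - 3*0 = 4

(3, 4)


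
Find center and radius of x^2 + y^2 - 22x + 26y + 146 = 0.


h = -D/2 = 22/2 = 11
k = -E/2 = -26/2 = -13
r^2 = h^2 + k^2 - F = 121 + 169 - 146 = 144
r = 12

Center (11, -13), radius = 12


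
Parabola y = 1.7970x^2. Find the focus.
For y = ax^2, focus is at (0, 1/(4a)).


a = 1.7970
4a = 7.1880
focus = (0, 1/7.1880) = (0, 0.1391)

Focus = (0, 0.1391)


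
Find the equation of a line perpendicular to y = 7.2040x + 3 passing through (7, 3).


Perpendicular slope = -1/m1 = -1/7.2040 = -0.1388
b2 = y0 - m2*x0 = 3 + 7/7.2040 = 3 + 0.9717 = 3.9717

y = -0.1388x + 3.9717


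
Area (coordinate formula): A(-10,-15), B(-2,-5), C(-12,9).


-10*(-5-9) = 140
-2*(9+ 15) = -48
-12*(-15+ 5) = 120
sum = 212
Area = |212|/2 = 106.0000

106.0000 sq units


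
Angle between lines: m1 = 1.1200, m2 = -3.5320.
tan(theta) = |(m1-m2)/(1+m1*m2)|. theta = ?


m1-m2 = 4.652
1+m1*m2 = -2.95584
tan(theta) = |4.652/(-2.95584)| = 1.573833
theta = arctan(|4.652/(-2.95584)|) = 57.5685 degrees (acute angle)

57.5685 degrees


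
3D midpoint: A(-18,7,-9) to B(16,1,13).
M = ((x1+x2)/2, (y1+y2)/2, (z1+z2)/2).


Mx = (-18+16)/2 = -1.0000
My = (7+1)/2 = 4.0000
Mz = (-9+13)/2 = 2.0000

M = (-1.0000, 4.0000, 2.0000)


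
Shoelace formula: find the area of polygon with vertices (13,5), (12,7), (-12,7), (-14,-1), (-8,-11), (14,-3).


sum(xi*y_{i+1}) = 13*7 + 12*7 - 12*(-1) - 14*(-11) - 8*(-3) + 14*5 = 435
sum(yi*x_{i+1}) = 5*12 + 7*(-12) + 7*(-14) - 1*(-8) - 11*14 - 3*13 = -307
Area = |435 + 307|/2 = 742/2 = 371.0000

371.0000 sq units


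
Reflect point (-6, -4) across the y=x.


Reflection rule for y=x: (y, x)
(-6, -4) -> (-4, -6)

(-4, -6)


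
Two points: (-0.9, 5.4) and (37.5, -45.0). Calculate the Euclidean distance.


dx = 37.5 + 0.9 = 38.4
dy = -45.0 - 5.4 = -50.4
d = sqrt(1474.56 + 2540.16) = sqrt(4014.72) = 63.3618

63.3618


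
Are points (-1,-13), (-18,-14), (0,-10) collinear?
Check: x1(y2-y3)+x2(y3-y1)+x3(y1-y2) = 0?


-1*(-14+ 10) - 18*(-10+ 13) + 0*(-13+ 14)
= 4 - 54 + 0 = -50

No, not collinear (determinant = -50)


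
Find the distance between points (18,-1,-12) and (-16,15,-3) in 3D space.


dx=-34, dy=16, dz=9
d = sqrt(1156+256+81) = sqrt(1493) = 38.6394

38.6394


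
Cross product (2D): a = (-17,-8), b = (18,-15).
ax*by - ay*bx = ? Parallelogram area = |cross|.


cross = -17*(-15) + 8*18 = 255 + 144 = 399
Parallelogram area = |399| = 399

cross = 399, parallelogram area = 399


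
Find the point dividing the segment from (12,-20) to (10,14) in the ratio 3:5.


Px = (3*10 + 5*12)/8 = 90/8 = 11.2500
Py = (3*14 + 5*(-20))/8 = -58/8 = -7.2500

P = (11.2500, -7.2500)


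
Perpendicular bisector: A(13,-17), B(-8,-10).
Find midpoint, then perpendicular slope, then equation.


Midpoint = (2.5, -13.5)
Slope of AB = dy/dx = 7/(-21) = -0.3333
Perp slope = -dx/dy = 21/7 = 3.0000
b = My - (perp slope)*Mx = -13.5 + (-21*2.5)/7 = -13.5 - 7.5000 = -21.0000

y = 3.0000x - 21.0000


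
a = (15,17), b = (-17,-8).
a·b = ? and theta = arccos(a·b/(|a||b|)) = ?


a·b = 15*(-17) + 17*(-8) = -255 - 136 = -391
|a| = sqrt(225+289) = 22.6716
|b| = sqrt(289+64) = 18.7883
cos(theta) = -391/(sqrt(514)*sqrt(353)) = -391/sqrt(181442) = -0.917926
theta = arccos(-391/sqrt(181442)) = 156.6248 degrees

a·b = -391, theta = 156.6248 deg


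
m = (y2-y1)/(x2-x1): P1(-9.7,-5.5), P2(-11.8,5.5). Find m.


dy = 5.5 + 5.5 = 11.0
dx = -11.8 + 9.7 = -2.1
m = 11.0/(-2.1) = -5.2381

m = -5.2381


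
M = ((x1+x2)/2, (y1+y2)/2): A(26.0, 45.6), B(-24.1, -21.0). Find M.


Mx = (26.0 - 24.1)/2 = 1.9/2 = 0.9500
My = (45.6 - 21.0)/2 = 24.6/2 = 12.3000

(0.9500, 12.3000)


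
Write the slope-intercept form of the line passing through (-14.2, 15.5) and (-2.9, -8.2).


m = (-23.7)/(11.3) = -2.0973
b = y1 - m*x1 = 15.5 - (-23.7*(-14.2))/(11.3) = 15.5 - 29.7823 = -14.2823

y = -2.0973x - 14.2823


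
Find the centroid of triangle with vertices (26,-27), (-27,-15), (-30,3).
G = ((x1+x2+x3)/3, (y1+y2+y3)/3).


Gx = (26- 27- 30)/3 = -31/3 = -10.3333
Gy = (-27- 15+3)/3 = -39/3 = -13.0000

G = (-10.3333, -13.0000)


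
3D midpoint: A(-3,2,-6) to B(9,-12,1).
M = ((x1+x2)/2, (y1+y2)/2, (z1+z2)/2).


Mx = (-3+9)/2 = 3.0000
My = (2- 12)/2 = -5.0000
Mz = (-6+1)/2 = -2.5000

M = (3.0000, -5.0000, -2.5000)


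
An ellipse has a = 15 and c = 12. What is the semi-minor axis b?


b^2 = 15^2 - (12)^2 = 225 - 144 = 81
b = sqrt(81) = 9

b = 9
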